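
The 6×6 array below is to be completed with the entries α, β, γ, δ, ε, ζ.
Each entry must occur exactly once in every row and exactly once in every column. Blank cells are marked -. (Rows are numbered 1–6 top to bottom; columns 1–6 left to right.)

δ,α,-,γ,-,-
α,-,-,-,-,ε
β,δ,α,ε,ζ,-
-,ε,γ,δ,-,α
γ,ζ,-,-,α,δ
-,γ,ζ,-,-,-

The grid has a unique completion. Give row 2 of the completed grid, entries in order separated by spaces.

Row 2, column 2: row 2 has {α, ε} and column 2 has {α, γ, δ, ε, ζ}, leaving only β.
Row 2, column 3: row 2 has {α, β, ε} and column 3 has {α, γ, ζ}, leaving only δ.
Row 2, column 4: row 2 has {α, β, δ, ε} and column 4 has {γ, δ, ε}, leaving only ζ.
Row 2, column 5: row 2 has {α, β, δ, ε, ζ} and column 5 has {α, ζ}, leaving only γ.
So row 2 reads: α β δ ζ γ ε.

α β δ ζ γ ε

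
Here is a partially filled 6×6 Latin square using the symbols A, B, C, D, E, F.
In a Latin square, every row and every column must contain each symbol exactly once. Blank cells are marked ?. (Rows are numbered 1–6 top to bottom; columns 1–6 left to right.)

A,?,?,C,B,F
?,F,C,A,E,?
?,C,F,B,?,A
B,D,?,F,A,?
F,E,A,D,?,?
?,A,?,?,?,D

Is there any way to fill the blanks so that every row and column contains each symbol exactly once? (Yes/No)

Row 1, column 2: row 1 together with column 2 already contain {A, B, C, D, E, F} — every symbol — so nothing can go there. The grid has no valid completion.

No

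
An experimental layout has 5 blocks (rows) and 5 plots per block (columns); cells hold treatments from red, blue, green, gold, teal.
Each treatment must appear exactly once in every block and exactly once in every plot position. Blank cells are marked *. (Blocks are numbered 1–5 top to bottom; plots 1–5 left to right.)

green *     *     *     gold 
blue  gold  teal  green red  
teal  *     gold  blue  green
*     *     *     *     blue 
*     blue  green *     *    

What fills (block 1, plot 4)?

Block 3, plot 2: block 3 has {blue, green, gold, teal} and plot 2 has {blue, gold}, leaving only red.
Block 1, plot 2: block 1 has {green, gold} and plot 2 has {red, blue, gold}, leaving only teal.
Block 1 already has {green, gold, teal} and plot 4 already has {blue, green}, so block 1, plot 4 must be red.

red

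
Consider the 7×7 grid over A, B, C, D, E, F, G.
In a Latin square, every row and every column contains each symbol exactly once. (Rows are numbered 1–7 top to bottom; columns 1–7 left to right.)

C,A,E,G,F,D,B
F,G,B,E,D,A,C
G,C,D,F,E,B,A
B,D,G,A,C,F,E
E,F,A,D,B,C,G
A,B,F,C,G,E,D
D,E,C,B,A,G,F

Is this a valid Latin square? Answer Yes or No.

Each row is a permutation of the 7 symbols, and so is each column.

Yes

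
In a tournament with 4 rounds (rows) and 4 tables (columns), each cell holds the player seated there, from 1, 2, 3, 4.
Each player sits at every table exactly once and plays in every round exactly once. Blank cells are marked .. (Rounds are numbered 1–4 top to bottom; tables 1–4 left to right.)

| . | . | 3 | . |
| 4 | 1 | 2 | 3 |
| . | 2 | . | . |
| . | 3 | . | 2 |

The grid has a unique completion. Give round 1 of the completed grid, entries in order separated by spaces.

2 4 3 1

Round 1, table 2: round 1 has {3} and table 2 has {1, 2, 3}, leaving only 4.
Round 1, table 4: round 1 has {3, 4} and table 4 has {2, 3}, leaving only 1.
Round 1, table 1: round 1 has {1, 3, 4} and table 1 has {4}, leaving only 2.
So round 1 reads: 2 4 3 1.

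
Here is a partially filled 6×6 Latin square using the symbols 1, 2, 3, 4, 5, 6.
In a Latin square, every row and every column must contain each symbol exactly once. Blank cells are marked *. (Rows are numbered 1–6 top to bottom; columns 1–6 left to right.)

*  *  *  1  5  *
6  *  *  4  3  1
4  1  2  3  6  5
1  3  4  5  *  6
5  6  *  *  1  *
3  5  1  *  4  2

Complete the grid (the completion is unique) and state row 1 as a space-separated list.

Row 1, column 1: row 1 has {1, 5} and column 1 has {1, 3, 4, 5, 6}, leaving only 2.
Row 1, column 2: row 1 has {1, 2, 5} and column 2 has {1, 3, 5, 6}, leaving only 4.
Row 1, column 6: row 1 has {1, 2, 4, 5} and column 6 has {1, 2, 5, 6}, leaving only 3.
Row 1, column 3: row 1 has {1, 2, 3, 4, 5} and column 3 has {1, 2, 4}, leaving only 6.
So row 1 reads: 2 4 6 1 5 3.

2 4 6 1 5 3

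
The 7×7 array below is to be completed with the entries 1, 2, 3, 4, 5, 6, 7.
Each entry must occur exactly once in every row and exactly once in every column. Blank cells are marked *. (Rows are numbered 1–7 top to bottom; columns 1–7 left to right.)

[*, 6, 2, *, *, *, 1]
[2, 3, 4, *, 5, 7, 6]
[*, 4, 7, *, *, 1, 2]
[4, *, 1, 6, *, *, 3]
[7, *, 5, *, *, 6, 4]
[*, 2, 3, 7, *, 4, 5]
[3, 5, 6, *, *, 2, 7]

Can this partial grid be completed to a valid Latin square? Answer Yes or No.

No

Row 1, column 1: row 1 has {1, 2, 6} and column 1 has {2, 3, 4, 7}, so it must be 5.
Row 1, column 6: row 1 has {1, 2, 5, 6} and column 6 has {1, 2, 4, 6, 7}, so it must be 3.
Row 1, column 4: row 1 has {1, 2, 3, 5, 6} and column 4 has {6, 7}, so it must be 4.
Row 1, column 5: row 1 has {1, 2, 3, 4, 5, 6} and column 5 has {5}, so it must be 7.
Row 2, column 4: row 2 has {2, 3, 4, 5, 6, 7} and column 4 has {4, 6, 7}, so it must be 1.
Now row 7, column 4: row 7 together with column 4 already contain {1, 2, 3, 4, 5, 6, 7} — every symbol — so nothing can go there. The grid has no valid completion.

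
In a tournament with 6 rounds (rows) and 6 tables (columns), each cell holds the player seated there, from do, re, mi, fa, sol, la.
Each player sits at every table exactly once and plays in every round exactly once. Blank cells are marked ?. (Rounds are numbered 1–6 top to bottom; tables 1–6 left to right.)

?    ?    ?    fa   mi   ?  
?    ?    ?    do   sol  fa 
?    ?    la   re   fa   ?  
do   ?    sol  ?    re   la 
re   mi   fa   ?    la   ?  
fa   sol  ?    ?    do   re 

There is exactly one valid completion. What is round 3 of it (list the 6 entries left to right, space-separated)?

sol do la re fa mi

Round 3, table 2: round 3 has {re, fa, la} and table 2 has {mi, sol}, leaving only do.
Round 4, table 2: round 4 has {do, re, sol, la} and table 2 has {do, mi, sol}, leaving only fa.
Round 4, table 4: round 4 has {do, re, fa, sol, la} and table 4 has {do, re, fa}, leaving only mi.
Round 5, table 4: round 5 has {re, mi, fa, la} and table 4 has {do, re, mi, fa}, leaving only sol.
Round 5, table 6: round 5 has {re, mi, fa, sol, la} and table 6 has {re, fa, la}, leaving only do.
Round 1, table 6: round 1 has {mi, fa} and table 6 has {do, re, fa, la}, leaving only sol.
Round 3, table 6: round 3 has {do, re, fa, la} and table 6 has {do, re, fa, sol, la}, leaving only mi.
Round 3, table 1: round 3 has {do, re, mi, fa, la} and table 1 has {do, re, fa}, leaving only sol.
So round 3 reads: sol do la re fa mi.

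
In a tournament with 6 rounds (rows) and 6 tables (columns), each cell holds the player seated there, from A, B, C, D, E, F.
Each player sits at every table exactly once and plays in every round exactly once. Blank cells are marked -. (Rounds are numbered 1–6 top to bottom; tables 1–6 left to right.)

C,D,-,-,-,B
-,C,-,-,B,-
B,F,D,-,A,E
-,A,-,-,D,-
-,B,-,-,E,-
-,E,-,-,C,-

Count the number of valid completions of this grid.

40

Round 1, table 3: eliminating its round and table leaves {A, E, F}.
Round 1, table 4: eliminating its round and table leaves {A, E, F}.
Round 1, table 5: eliminating its round and table leaves {F}.
Round 2, table 1: eliminating its round and table leaves {A, D, E, F}.
Round 2, table 3: eliminating its round and table leaves {A, E, F}.
Round 2, table 4: eliminating its round and table leaves {A, D, E, F}.
Round 2, table 6: eliminating its round and table leaves {A, D, F}.
Round 3, table 4: eliminating its round and table leaves {C}.
Round 4, table 1: eliminating its round and table leaves {E, F}.
Round 4, table 3: eliminating its round and table leaves {B, C, E, F}.
Round 4, table 4: eliminating its round and table leaves {B, C, E, F}.
Round 4, table 6: eliminating its round and table leaves {C, F}.
Round 5, table 1: eliminating its round and table leaves {A, D, F}.
Round 5, table 3: eliminating its round and table leaves {A, C, F}.
Round 5, table 4: eliminating its round and table leaves {A, C, D, F}.
Round 5, table 6: eliminating its round and table leaves {A, C, D, F}.
Round 6, table 1: eliminating its round and table leaves {A, D, F}.
Round 6, table 3: eliminating its round and table leaves {A, B, F}.
Round 6, table 4: eliminating its round and table leaves {A, B, D, F}.
Round 6, table 6: eliminating its round and table leaves {A, D, F}.
Enumerating the assignments across these blanks that avoid any round or table repeat gives 40 completions.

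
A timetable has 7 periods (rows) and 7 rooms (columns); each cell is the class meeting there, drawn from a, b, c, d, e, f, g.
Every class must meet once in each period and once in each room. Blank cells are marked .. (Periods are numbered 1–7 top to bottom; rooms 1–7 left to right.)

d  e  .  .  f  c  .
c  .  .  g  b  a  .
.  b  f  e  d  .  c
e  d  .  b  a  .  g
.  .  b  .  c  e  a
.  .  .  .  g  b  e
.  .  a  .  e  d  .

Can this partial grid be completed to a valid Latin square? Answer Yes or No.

Period 1, room 3: period 1 has {c, d, e, f} and room 3 has {a, b, f}, so it must be g.
Period 1, room 4: period 1 has {c, d, e, f, g} and room 4 has {b, e, g}, so it must be a.
Period 1, room 7: period 1 has {a, c, d, e, f, g} and room 7 has {a, c, e, g}, so it must be b.
Period 2, room 2: period 2 has {a, b, c, g} and room 2 has {b, d, e}, so it must be f.
Period 2, room 7: period 2 has {a, b, c, f, g} and room 7 has {a, b, c, e, g}, so it must be d.
Period 2, room 3: period 2 has {a, b, c, d, f, g} and room 3 has {a, b, f, g}, so it must be e.
Period 3, room 6: period 3 has {b, c, d, e, f} and room 6 has {a, b, c, d, e}, so it must be g.
Period 3, room 1: period 3 has {b, c, d, e, f, g} and room 1 has {c, d, e}, so it must be a.
Period 4, room 3: period 4 has {a, b, d, e, g} and room 3 has {a, b, e, f, g}, so it must be c.
Period 4, room 6: period 4 has {a, b, c, d, e, g} and room 6 has {a, b, c, d, e, g}, so it must be f.
Period 5, room 2: period 5 has {a, b, c, e} and room 2 has {b, d, e, f}, so it must be g.
Period 5, room 1: period 5 has {a, b, c, e, g} and room 1 has {a, c, d, e}, so it must be f.
Now period 6, room 1: period 6 together with room 1 already contain {a, b, c, d, e, f, g} — every symbol — so nothing can go there. The grid has no valid completion.

No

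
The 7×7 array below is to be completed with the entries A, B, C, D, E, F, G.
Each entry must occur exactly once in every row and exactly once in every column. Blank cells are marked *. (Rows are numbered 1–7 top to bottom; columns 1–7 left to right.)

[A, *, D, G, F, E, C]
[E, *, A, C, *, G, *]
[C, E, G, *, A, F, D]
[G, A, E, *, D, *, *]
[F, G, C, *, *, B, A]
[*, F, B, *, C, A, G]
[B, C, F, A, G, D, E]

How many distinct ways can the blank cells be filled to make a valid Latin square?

Row 1, column 2: eliminating its row and column leaves {B}.
Row 2, column 2: eliminating its row and column leaves {B, D}.
Row 2, column 5: eliminating its row and column leaves {B}.
Row 2, column 7: eliminating its row and column leaves {B, F}.
Row 3, column 4: eliminating its row and column leaves {B}.
Row 4, column 4: eliminating its row and column leaves {B, F}.
Row 4, column 6: eliminating its row and column leaves {C}.
Row 4, column 7: eliminating its row and column leaves {B, F}.
Row 5, column 4: eliminating its row and column leaves {D, E}.
Row 5, column 5: eliminating its row and column leaves {E}.
Row 6, column 1: eliminating its row and column leaves {D}.
Row 6, column 4: eliminating its row and column leaves {D, E}.
Only one assignment across all blanks avoids any row or column repeat, giving 1 completion.

1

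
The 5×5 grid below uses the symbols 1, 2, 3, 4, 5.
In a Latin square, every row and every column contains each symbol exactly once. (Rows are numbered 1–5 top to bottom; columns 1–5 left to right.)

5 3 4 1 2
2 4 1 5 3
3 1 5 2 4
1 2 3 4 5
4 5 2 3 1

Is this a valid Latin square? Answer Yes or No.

Each row is a permutation of the 5 symbols, and so is each column.

Yes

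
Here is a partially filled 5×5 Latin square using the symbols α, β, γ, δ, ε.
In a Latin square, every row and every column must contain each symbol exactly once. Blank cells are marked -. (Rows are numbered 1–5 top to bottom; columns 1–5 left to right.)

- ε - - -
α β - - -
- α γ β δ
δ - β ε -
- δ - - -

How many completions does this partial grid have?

3

Row 1, column 1: eliminating its row and column leaves {β, γ}.
Row 1, column 3: eliminating its row and column leaves {α, δ}.
Row 1, column 4: eliminating its row and column leaves {α, γ, δ}.
Row 1, column 5: eliminating its row and column leaves {α, β, γ}.
Row 2, column 3: eliminating its row and column leaves {δ, ε}.
Row 2, column 4: eliminating its row and column leaves {γ, δ}.
Row 2, column 5: eliminating its row and column leaves {γ, ε}.
Row 3, column 1: eliminating its row and column leaves {ε}.
Row 4, column 2: eliminating its row and column leaves {γ}.
Row 4, column 5: eliminating its row and column leaves {α, γ}.
Row 5, column 1: eliminating its row and column leaves {β, γ, ε}.
Row 5, column 3: eliminating its row and column leaves {α, ε}.
Row 5, column 4: eliminating its row and column leaves {α, γ}.
Row 5, column 5: eliminating its row and column leaves {α, β, γ, ε}.
Enumerating the assignments across these blanks that avoid any row or column repeat gives 3 completions.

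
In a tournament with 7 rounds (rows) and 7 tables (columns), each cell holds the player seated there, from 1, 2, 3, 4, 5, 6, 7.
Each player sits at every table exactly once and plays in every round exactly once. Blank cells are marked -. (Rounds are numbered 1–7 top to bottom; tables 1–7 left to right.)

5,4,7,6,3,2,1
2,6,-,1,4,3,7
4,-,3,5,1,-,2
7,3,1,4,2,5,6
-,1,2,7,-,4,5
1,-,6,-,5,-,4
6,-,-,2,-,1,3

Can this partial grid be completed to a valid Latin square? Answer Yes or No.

No round or table among the givens repeats a symbol, and propagating forced cells runs into no contradiction.
One valid completion exists (for instance, 5 4 7 6 3 2 1 / 2 6 5 1 4 3 7 / 4 7 3 5 1 6 2 / 7 3 1 4 2 5 6 / 3 1 2 7 6 4 5 / 1 2 6 3 5 7 4 / 6 5 4 2 7 1 3).

Yes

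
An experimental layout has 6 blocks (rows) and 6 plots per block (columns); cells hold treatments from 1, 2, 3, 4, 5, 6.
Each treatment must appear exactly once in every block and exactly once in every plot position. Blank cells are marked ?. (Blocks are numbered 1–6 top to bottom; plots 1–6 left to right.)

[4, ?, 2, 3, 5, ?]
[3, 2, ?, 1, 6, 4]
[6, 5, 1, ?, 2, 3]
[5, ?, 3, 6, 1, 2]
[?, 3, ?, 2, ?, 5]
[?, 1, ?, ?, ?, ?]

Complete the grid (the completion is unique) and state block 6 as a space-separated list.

Block 6, plot 1: block 6 has {1} and plot 1 has {3, 4, 5, 6}, leaving only 2.
Block 6, plot 6: block 6 has {1, 2} and plot 6 has {2, 3, 4, 5}, leaving only 6.
Block 1, plot 2: block 1 has {2, 3, 4, 5} and plot 2 has {1, 2, 3, 5}, leaving only 6.
Block 1, plot 6: block 1 has {2, 3, 4, 5, 6} and plot 6 has {2, 3, 4, 5, 6}, leaving only 1.
Block 2, plot 3: block 2 has {1, 2, 3, 4, 6} and plot 3 has {1, 2, 3}, leaving only 5.
Block 6, plot 3: block 6 has {1, 2, 6} and plot 3 has {1, 2, 3, 5}, leaving only 4.
Block 6, plot 4: block 6 has {1, 2, 4, 6} and plot 4 has {1, 2, 3, 6}, leaving only 5.
Block 6, plot 5: block 6 has {1, 2, 4, 5, 6} and plot 5 has {1, 2, 5, 6}, leaving only 3.
So block 6 reads: 2 1 4 5 3 6.

2 1 4 5 3 6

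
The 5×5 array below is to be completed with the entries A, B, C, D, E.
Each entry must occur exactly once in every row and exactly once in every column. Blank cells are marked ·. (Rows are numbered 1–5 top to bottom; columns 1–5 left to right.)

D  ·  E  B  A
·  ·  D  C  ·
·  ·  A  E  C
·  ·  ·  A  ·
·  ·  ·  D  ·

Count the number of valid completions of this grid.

3

Row 1, column 2: eliminating its row and column leaves {C}.
Row 2, column 1: eliminating its row and column leaves {A, B, E}.
Row 2, column 2: eliminating its row and column leaves {A, B, E}.
Row 2, column 5: eliminating its row and column leaves {B, E}.
Row 3, column 1: eliminating its row and column leaves {B}.
Row 3, column 2: eliminating its row and column leaves {B, D}.
Row 4, column 1: eliminating its row and column leaves {B, C, E}.
Row 4, column 2: eliminating its row and column leaves {B, C, D, E}.
Row 4, column 3: eliminating its row and column leaves {B, C}.
Row 4, column 5: eliminating its row and column leaves {B, D, E}.
Row 5, column 1: eliminating its row and column leaves {A, B, C, E}.
Row 5, column 2: eliminating its row and column leaves {A, B, C, E}.
Row 5, column 3: eliminating its row and column leaves {B, C}.
Row 5, column 5: eliminating its row and column leaves {B, E}.
Enumerating the assignments across these blanks that avoid any row or column repeat gives 3 completions.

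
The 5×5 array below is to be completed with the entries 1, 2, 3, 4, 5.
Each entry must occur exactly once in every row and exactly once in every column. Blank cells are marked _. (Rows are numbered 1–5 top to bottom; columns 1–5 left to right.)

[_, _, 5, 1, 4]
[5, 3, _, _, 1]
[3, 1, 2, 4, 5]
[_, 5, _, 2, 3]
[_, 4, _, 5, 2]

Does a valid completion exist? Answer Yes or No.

Row 2, column 4: row 2 together with column 4 already contain {1, 2, 3, 4, 5} — every symbol — so nothing can go there. The grid has no valid completion.

No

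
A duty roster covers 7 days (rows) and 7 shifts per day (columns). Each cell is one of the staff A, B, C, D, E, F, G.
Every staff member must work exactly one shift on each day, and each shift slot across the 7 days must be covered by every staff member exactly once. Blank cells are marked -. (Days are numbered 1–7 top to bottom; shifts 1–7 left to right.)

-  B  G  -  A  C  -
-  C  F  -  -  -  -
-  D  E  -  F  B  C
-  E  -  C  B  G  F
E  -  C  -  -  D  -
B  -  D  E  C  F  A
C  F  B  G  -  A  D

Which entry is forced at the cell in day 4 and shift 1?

D

Day 1, shift 7: day 1 has {A, B, C, G} and shift 7 has {A, C, D, F}, leaving only E.
Day 2, shift 6: day 2 has {C, F} and shift 6 has {A, B, C, D, F, G}, leaving only E.
Day 3, shift 4: day 3 has {B, C, D, E, F} and shift 4 has {C, E, G}, leaving only A.
Day 3, shift 1: day 3 has {A, B, C, D, E, F} and shift 1 has {B, C, E}, leaving only G.
Day 4, shift 3: day 4 has {B, C, E, F, G} and shift 3 has {B, C, D, E, F, G}, leaving only A.
Day 4 already has {A, B, C, E, F, G} and shift 1 already has {B, C, E, G}, so day 4, shift 1 must be D.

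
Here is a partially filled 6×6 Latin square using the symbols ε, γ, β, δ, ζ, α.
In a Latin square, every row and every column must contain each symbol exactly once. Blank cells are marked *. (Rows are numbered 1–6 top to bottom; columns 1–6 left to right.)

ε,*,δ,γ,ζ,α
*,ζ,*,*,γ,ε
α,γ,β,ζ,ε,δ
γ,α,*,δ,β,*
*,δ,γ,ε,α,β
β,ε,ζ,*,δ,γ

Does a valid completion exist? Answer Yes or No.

No row or column among the givens repeats a symbol, and propagating forced cells runs into no contradiction.
One valid completion exists (for instance, ε β δ γ ζ α / δ ζ α β γ ε / α γ β ζ ε δ / γ α ε δ β ζ / ζ δ γ ε α β / β ε ζ α δ γ).

Yes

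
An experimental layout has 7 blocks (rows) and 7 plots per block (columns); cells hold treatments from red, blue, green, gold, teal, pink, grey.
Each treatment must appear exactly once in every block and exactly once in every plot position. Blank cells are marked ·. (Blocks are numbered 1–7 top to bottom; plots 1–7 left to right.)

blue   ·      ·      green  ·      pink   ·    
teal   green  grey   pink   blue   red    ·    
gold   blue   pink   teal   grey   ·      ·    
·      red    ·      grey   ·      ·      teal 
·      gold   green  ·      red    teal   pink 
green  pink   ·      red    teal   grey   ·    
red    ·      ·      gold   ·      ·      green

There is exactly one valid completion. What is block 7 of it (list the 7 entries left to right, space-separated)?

Block 7, plot 5: block 7 has {red, green, gold} and plot 5 has {red, blue, teal, grey}, leaving only pink.
Block 7, plot 6: block 7 has {red, green, gold, pink} and plot 6 has {red, teal, pink, grey}, leaving only blue.
Block 7, plot 3: block 7 has {red, blue, green, gold, pink} and plot 3 has {green, pink, grey}, leaving only teal.
Block 7, plot 2: block 7 has {red, blue, green, gold, teal, pink} and plot 2 has {red, blue, green, gold, pink}, leaving only grey.
So block 7 reads: red grey teal gold pink blue green.

red grey teal gold pink blue green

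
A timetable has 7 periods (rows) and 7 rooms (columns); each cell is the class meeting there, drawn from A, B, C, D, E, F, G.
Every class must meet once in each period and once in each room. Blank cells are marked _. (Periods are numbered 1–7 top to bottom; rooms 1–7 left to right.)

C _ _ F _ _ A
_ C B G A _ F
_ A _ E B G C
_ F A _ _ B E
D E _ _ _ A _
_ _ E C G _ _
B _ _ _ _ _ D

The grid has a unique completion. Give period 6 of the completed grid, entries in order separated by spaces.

A D E C G F B

Period 6, room 7: period 6 has {C, E, G} and room 7 has {A, C, D, E, F}, leaving only B.
Period 6, room 2: period 6 has {B, C, E, G} and room 2 has {A, C, E, F}, leaving only D.
Period 6, room 6: period 6 has {B, C, D, E, G} and room 6 has {A, B, G}, leaving only F.
Period 6, room 1: period 6 has {B, C, D, E, F, G} and room 1 has {B, C, D}, leaving only A.
So period 6 reads: A D E C G F B.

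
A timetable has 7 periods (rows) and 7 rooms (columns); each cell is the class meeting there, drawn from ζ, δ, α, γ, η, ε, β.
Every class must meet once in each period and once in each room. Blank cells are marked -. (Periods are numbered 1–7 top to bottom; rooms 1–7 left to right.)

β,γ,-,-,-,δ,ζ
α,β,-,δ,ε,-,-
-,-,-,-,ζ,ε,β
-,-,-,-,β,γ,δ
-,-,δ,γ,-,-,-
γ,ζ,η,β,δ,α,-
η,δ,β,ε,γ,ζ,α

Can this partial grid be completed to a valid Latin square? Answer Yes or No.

No period or room among the givens repeats a symbol, and propagating forced cells runs into no contradiction.
One valid completion exists (for instance, β γ ε α η δ ζ / α β ζ δ ε η γ / δ α γ η ζ ε β / ε η α ζ β γ δ / ζ ε δ γ α β η / γ ζ η β δ α ε / η δ β ε γ ζ α).

Yes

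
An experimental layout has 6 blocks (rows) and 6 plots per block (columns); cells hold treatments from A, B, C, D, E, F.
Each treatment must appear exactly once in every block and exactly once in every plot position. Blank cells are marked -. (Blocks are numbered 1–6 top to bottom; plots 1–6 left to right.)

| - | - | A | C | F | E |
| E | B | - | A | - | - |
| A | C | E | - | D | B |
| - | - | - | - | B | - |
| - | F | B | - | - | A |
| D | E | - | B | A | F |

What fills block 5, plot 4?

D

Block 1, plot 1: block 1 has {A, C, E, F} and plot 1 has {A, D, E}, leaving only B.
Block 1, plot 2: block 1 has {A, B, C, E, F} and plot 2 has {B, C, E, F}, leaving only D.
Block 2, plot 5: block 2 has {A, B, E} and plot 5 has {A, B, D, F}, leaving only C.
Block 2, plot 6: block 2 has {A, B, C, E} and plot 6 has {A, B, E, F}, leaving only D.
Block 2, plot 3: block 2 has {A, B, C, D, E} and plot 3 has {A, B, E}, leaving only F.
Block 3, plot 4: block 3 has {A, B, C, D, E} and plot 4 has {A, B, C}, leaving only F.
Block 4, plot 2: block 4 has {B} and plot 2 has {B, C, D, E, F}, leaving only A.
Block 4, plot 6: block 4 has {A, B} and plot 6 has {A, B, D, E, F}, leaving only C.
Block 4, plot 1: block 4 has {A, B, C} and plot 1 has {A, B, D, E}, leaving only F.
Block 4, plot 3: block 4 has {A, B, C, F} and plot 3 has {A, B, E, F}, leaving only D.
Block 4, plot 4: block 4 has {A, B, C, D, F} and plot 4 has {A, B, C, F}, leaving only E.
Block 5 already has {A, B, F} and plot 4 already has {A, B, C, E, F}, so block 5, plot 4 must be D.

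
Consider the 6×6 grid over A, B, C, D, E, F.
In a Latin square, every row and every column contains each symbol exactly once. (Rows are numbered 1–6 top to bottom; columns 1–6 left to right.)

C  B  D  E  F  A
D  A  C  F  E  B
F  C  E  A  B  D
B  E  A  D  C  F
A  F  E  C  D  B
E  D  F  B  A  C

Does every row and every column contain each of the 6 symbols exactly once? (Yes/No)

Every row is a permutation, but column 6 contains B twice (at rows 2 and 5).

No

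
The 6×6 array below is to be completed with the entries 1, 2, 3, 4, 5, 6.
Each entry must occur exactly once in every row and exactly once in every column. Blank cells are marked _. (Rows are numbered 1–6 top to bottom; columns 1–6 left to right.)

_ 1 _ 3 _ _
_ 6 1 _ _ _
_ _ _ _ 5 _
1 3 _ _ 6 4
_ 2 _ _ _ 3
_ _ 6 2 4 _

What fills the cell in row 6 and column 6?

Row 1, column 5: row 1 has {1, 3} and column 5 has {4, 5, 6}, leaving only 2.
Row 2, column 5: row 2 has {1, 6} and column 5 has {2, 4, 5, 6}, leaving only 3.
Row 3, column 2: row 3 has {5} and column 2 has {1, 2, 3, 6}, leaving only 4.
Row 4, column 4: row 4 has {1, 3, 4, 6} and column 4 has {2, 3}, leaving only 5.
Row 2, column 4: row 2 has {1, 3, 6} and column 4 has {2, 3, 5}, leaving only 4.
Row 4, column 3: row 4 has {1, 3, 4, 5, 6} and column 3 has {1, 6}, leaving only 2.
Row 3, column 3: row 3 has {4, 5} and column 3 has {1, 2, 6}, leaving only 3.
Row 5, column 5: row 5 has {2, 3} and column 5 has {2, 3, 4, 5, 6}, leaving only 1.
Row 5, column 4: row 5 has {1, 2, 3} and column 4 has {2, 3, 4, 5}, leaving only 6.
Row 3, column 4: row 3 has {3, 4, 5} and column 4 has {2, 3, 4, 5, 6}, leaving only 1.
Row 6, column 2: row 6 has {2, 4, 6} and column 2 has {1, 2, 3, 4, 6}, leaving only 5.
Row 6 already has {2, 4, 5, 6} and column 6 already has {3, 4}, so row 6, column 6 must be 1.

1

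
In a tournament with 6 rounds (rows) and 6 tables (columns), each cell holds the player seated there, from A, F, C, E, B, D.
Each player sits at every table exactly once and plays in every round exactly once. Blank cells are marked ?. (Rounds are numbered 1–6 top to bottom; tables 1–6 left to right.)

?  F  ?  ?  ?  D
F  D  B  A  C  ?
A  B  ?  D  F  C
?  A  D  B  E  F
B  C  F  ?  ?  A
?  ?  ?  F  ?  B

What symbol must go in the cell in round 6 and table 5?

A

Round 2, table 6: round 2 has {A, F, C, B, D} and table 6 has {A, F, C, B, D}, leaving only E.
Round 3, table 3: round 3 has {A, F, C, B, D} and table 3 has {F, B, D}, leaving only E.
Round 4, table 1: round 4 has {A, F, E, B, D} and table 1 has {A, F, B}, leaving only C.
Round 1, table 1: round 1 has {F, D} and table 1 has {A, F, C, B}, leaving only E.
Round 1, table 4: round 1 has {F, E, D} and table 4 has {A, F, B, D}, leaving only C.
Round 1, table 3: round 1 has {F, C, E, D} and table 3 has {F, E, B, D}, leaving only A.
Round 1, table 5: round 1 has {A, F, C, E, D} and table 5 has {F, C, E}, leaving only B.
Round 5, table 4: round 5 has {A, F, C, B} and table 4 has {A, F, C, B, D}, leaving only E.
Round 5, table 5: round 5 has {A, F, C, E, B} and table 5 has {F, C, E, B}, leaving only D.
Round 6 already has {F, B} and table 5 already has {F, C, E, B, D}, so round 6, table 5 must be A.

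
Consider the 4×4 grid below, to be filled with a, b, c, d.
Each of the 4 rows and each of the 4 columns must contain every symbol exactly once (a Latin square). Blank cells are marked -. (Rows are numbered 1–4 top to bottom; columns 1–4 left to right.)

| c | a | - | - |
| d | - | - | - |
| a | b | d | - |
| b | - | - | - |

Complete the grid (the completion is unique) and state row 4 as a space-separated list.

Row 1, column 3: row 1 has {a, c} and column 3 has {d}, leaving only b.
Row 1, column 4: row 1 has {a, b, c} and column 4 has {}, leaving only d.
Row 2, column 2: row 2 has {d} and column 2 has {a, b}, leaving only c.
Row 4, column 2: row 4 has {b} and column 2 has {a, b, c}, leaving only d.
Row 2, column 3: row 2 has {c, d} and column 3 has {b, d}, leaving only a.
Row 4, column 3: row 4 has {b, d} and column 3 has {a, b, d}, leaving only c.
Row 4, column 4: row 4 has {b, c, d} and column 4 has {d}, leaving only a.
So row 4 reads: b d c a.

b d c a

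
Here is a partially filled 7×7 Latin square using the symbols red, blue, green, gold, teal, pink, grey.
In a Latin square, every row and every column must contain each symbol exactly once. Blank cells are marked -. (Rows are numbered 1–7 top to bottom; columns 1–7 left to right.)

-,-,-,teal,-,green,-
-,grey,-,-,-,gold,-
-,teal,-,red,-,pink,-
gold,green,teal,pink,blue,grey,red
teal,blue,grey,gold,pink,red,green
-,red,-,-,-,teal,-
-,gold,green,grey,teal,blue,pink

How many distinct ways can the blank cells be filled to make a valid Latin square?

Row 1, column 1: eliminating its row and column leaves {red, blue, pink, grey}.
Row 1, column 2: eliminating its row and column leaves {pink}.
Row 1, column 3: eliminating its row and column leaves {red, blue, gold, pink}.
Row 1, column 5: eliminating its row and column leaves {red, gold, grey}.
Row 1, column 7: eliminating its row and column leaves {blue, gold, grey}.
Row 2, column 1: eliminating its row and column leaves {red, blue, green, pink}.
Row 2, column 3: eliminating its row and column leaves {red, blue, pink}.
Row 2, column 4: eliminating its row and column leaves {blue, green}.
Row 2, column 5: eliminating its row and column leaves {red, green}.
Row 2, column 7: eliminating its row and column leaves {blue, teal}.
Row 3, column 1: eliminating its row and column leaves {blue, green, grey}.
Row 3, column 3: eliminating its row and column leaves {blue, gold}.
Row 3, column 5: eliminating its row and column leaves {green, gold, grey}.
Row 3, column 7: eliminating its row and column leaves {blue, gold, grey}.
Row 6, column 1: eliminating its row and column leaves {blue, green, pink, grey}.
Row 6, column 3: eliminating its row and column leaves {blue, gold, pink}.
Row 6, column 4: eliminating its row and column leaves {blue, green}.
Row 6, column 5: eliminating its row and column leaves {green, gold, grey}.
Row 6, column 7: eliminating its row and column leaves {blue, gold, grey}.
Row 7, column 1: eliminating its row and column leaves {red}.
Enumerating the assignments across these blanks that avoid any row or column repeat gives 13 completions.

13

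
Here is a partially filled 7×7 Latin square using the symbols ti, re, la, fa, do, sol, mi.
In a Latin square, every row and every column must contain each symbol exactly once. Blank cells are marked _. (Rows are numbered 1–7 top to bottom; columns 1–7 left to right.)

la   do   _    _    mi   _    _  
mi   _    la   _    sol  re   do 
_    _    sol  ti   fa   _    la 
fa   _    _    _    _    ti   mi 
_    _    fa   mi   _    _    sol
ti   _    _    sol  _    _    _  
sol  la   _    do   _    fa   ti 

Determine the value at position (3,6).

Row 1, column 6: row 1 has {la, do, mi} and column 6 has {ti, re, fa}, leaving only sol.
Row 2, column 4: row 2 has {re, la, do, sol, mi} and column 4 has {ti, do, sol, mi}, leaving only fa.
Row 1, column 4: row 1 has {la, do, sol, mi} and column 4 has {ti, fa, do, sol, mi}, leaving only re.
Row 1, column 3: row 1 has {re, la, do, sol, mi} and column 3 has {la, fa, sol}, leaving only ti.
Row 1, column 7: row 1 has {ti, re, la, do, sol, mi} and column 7 has {ti, la, do, sol, mi}, leaving only fa.
Row 2, column 2: row 2 has {re, la, fa, do, sol, mi} and column 2 has {la, do}, leaving only ti.
Row 4, column 4: row 4 has {ti, fa, mi} and column 4 has {ti, re, fa, do, sol, mi}, leaving only la.
Row 5, column 2: row 5 has {fa, sol, mi} and column 2 has {ti, la, do}, leaving only re.
Row 3, column 2: row 3 has {ti, la, fa, sol} and column 2 has {ti, re, la, do}, leaving only mi.
Row 3 already has {ti, la, fa, sol, mi} and column 6 already has {ti, re, fa, sol}, so row 3, column 6 must be do.

do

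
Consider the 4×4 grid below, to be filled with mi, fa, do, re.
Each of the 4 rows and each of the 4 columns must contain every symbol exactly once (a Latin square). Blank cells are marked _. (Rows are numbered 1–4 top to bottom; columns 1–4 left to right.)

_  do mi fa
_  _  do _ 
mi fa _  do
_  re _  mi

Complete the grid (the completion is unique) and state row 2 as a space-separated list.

fa mi do re

Row 2, column 2: row 2 has {do} and column 2 has {fa, do, re}, leaving only mi.
Row 2, column 4: row 2 has {mi, do} and column 4 has {mi, fa, do}, leaving only re.
Row 2, column 1: row 2 has {mi, do, re} and column 1 has {mi}, leaving only fa.
So row 2 reads: fa mi do re.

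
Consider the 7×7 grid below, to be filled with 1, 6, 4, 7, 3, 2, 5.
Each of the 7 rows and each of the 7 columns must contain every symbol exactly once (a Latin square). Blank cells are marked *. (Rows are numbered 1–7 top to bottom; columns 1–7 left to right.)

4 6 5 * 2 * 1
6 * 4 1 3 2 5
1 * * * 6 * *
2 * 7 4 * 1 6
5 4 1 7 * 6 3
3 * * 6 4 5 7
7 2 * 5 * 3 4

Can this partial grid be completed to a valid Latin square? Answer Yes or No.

Row 5, column 5: row 5 together with column 5 already contain {1, 6, 4, 7, 3, 2, 5} — every symbol — so nothing can go there. The grid has no valid completion.

No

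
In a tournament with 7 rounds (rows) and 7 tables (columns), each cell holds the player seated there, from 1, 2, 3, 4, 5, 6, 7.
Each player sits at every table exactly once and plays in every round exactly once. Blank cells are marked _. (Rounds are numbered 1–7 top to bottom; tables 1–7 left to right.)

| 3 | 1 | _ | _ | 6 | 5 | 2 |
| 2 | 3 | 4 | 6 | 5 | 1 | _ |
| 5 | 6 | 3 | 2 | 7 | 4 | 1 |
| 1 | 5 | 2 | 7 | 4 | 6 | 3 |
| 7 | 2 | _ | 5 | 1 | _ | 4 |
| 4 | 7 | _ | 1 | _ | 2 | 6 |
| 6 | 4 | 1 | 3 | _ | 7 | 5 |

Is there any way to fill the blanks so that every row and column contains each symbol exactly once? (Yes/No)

No round or table among the givens repeats a symbol, and propagating forced cells runs into no contradiction.
One valid completion exists (for instance, 3 1 7 4 6 5 2 / 2 3 4 6 5 1 7 / 5 6 3 2 7 4 1 / 1 5 2 7 4 6 3 / 7 2 6 5 1 3 4 / 4 7 5 1 3 2 6 / 6 4 1 3 2 7 5).

Yes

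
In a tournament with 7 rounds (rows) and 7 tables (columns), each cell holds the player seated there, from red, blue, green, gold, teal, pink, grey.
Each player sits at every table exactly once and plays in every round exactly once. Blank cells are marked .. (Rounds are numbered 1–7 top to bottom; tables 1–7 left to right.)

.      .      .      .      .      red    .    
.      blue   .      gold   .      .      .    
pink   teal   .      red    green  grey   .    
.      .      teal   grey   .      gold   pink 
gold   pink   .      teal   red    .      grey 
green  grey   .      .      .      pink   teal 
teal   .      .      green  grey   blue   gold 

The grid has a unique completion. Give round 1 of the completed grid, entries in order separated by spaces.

Round 3, table 7: round 3 has {red, green, teal, pink, grey} and table 7 has {gold, teal, pink, grey}, leaving only blue.
Round 1, table 7: round 1 has {red} and table 7 has {blue, gold, teal, pink, grey}, leaving only green.
Round 1, table 2: round 1 has {red, green} and table 2 has {blue, teal, pink, grey}, leaving only gold.
Round 2, table 7: round 2 has {blue, gold} and table 7 has {blue, green, gold, teal, pink, grey}, leaving only red.
Round 2, table 1: round 2 has {red, blue, gold} and table 1 has {green, gold, teal, pink}, leaving only grey.
Round 1, table 1: round 1 has {red, green, gold} and table 1 has {green, gold, teal, pink, grey}, leaving only blue.
Round 1, table 4: round 1 has {red, blue, green, gold} and table 4 has {red, green, gold, teal, grey}, leaving only pink.
Round 1, table 3: round 1 has {red, blue, green, gold, pink} and table 3 has {teal}, leaving only grey.
Round 1, table 5: round 1 has {red, blue, green, gold, pink, grey} and table 5 has {red, green, grey}, leaving only teal.
So round 1 reads: blue gold grey pink teal red green.

blue gold grey pink teal red green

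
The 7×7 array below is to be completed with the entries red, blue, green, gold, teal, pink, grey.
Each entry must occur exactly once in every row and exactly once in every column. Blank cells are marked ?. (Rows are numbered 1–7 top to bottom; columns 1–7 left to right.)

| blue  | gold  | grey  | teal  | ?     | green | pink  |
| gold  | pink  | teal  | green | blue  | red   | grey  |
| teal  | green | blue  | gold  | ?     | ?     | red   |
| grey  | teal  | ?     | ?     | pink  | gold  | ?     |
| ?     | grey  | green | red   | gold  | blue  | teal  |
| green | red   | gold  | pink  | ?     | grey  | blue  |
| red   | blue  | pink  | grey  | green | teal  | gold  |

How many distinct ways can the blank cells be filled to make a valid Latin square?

Row 1, column 5: eliminating its row and column leaves {red}.
Row 3, column 5: eliminating its row and column leaves {grey}.
Row 3, column 6: eliminating its row and column leaves {pink}.
Row 4, column 3: eliminating its row and column leaves {red}.
Row 4, column 4: eliminating its row and column leaves {blue}.
Row 4, column 7: eliminating its row and column leaves {green}.
Row 5, column 1: eliminating its row and column leaves {pink}.
Row 6, column 5: eliminating its row and column leaves {teal}.
Only one assignment across all blanks avoids any row or column repeat, giving 1 completion.

1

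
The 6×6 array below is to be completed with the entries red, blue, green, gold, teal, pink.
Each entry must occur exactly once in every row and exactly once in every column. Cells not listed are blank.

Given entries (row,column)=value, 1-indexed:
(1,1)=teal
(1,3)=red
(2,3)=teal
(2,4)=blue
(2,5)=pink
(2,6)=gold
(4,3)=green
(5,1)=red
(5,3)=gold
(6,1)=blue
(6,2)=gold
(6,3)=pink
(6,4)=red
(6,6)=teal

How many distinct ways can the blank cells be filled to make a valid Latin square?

Row 1, column 2: eliminating its row and column leaves {blue, green, pink}.
Row 1, column 4: eliminating its row and column leaves {green, gold, pink}.
Row 1, column 5: eliminating its row and column leaves {blue, green, gold}.
Row 1, column 6: eliminating its row and column leaves {blue, green, pink}.
Row 2, column 1: eliminating its row and column leaves {green}.
Row 2, column 2: eliminating its row and column leaves {red, green}.
Row 3, column 1: eliminating its row and column leaves {green, gold, pink}.
Row 3, column 2: eliminating its row and column leaves {red, blue, green, teal, pink}.
Row 3, column 3: eliminating its row and column leaves {blue}.
Row 3, column 4: eliminating its row and column leaves {green, gold, teal, pink}.
Row 3, column 5: eliminating its row and column leaves {red, blue, green, gold, teal}.
Row 3, column 6: eliminating its row and column leaves {red, blue, green, pink}.
Row 4, column 1: eliminating its row and column leaves {gold, pink}.
Row 4, column 2: eliminating its row and column leaves {red, blue, teal, pink}.
Row 4, column 4: eliminating its row and column leaves {gold, teal, pink}.
Row 4, column 5: eliminating its row and column leaves {red, blue, gold, teal}.
Row 4, column 6: eliminating its row and column leaves {red, blue, pink}.
Row 5, column 2: eliminating its row and column leaves {blue, green, teal, pink}.
Row 5, column 4: eliminating its row and column leaves {green, teal, pink}.
Row 5, column 5: eliminating its row and column leaves {blue, green, teal}.
Row 5, column 6: eliminating its row and column leaves {blue, green, pink}.
Row 6, column 5: eliminating its row and column leaves {green}.
Enumerating the assignments across these blanks that avoid any row or column repeat gives 22 completions.

22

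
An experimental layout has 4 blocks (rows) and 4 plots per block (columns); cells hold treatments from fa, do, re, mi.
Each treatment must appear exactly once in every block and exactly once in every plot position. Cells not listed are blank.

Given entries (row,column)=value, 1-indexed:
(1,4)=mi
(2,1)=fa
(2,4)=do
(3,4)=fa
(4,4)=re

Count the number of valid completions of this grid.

8

Block 1, plot 1: eliminating its block and plot leaves {do, re}.
Block 1, plot 2: eliminating its block and plot leaves {fa, do, re}.
Block 1, plot 3: eliminating its block and plot leaves {fa, do, re}.
Block 2, plot 2: eliminating its block and plot leaves {re, mi}.
Block 2, plot 3: eliminating its block and plot leaves {re, mi}.
Block 3, plot 1: eliminating its block and plot leaves {do, re, mi}.
Block 3, plot 2: eliminating its block and plot leaves {do, re, mi}.
Block 3, plot 3: eliminating its block and plot leaves {do, re, mi}.
Block 4, plot 1: eliminating its block and plot leaves {do, mi}.
Block 4, plot 2: eliminating its block and plot leaves {fa, do, mi}.
Block 4, plot 3: eliminating its block and plot leaves {fa, do, mi}.
Enumerating the assignments across these blanks that avoid any block or plot repeat gives 8 completions.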